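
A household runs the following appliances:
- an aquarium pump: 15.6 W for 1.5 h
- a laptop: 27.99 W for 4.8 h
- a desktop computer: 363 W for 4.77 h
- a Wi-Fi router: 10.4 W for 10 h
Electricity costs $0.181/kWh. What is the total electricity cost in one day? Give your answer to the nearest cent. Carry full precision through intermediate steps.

$0.36

aquarium pump: 15.6 W × 1.5 h = 23 Wh = 0.0234 kWh
laptop: 27.99 W × 4.8 h = 134 Wh = 0.1344 kWh
desktop computer: 363 W × 4.77 h = 1,732 Wh = 1.732 kWh
Wi-Fi router: 10.4 W × 10 h = 104 Wh = 0.104 kWh
Total energy = 0.0234 + 0.1344 + 1.732 + 0.104 = 1.993 kWh
Cost = 1.993 kWh × $0.181 = $0.36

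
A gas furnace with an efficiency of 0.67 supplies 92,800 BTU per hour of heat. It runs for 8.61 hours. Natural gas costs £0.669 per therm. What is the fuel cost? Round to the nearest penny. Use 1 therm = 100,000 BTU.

Heat delivered = 92,800 BTU/h × 8.61 h = 799,008 BTU
Gas input = 799,008 / 0.67 = 1,192,549 BTU
= 1,192,549 / 100,000 = 11.93 therm
Cost = 11.93 × £0.669/therm = £7.98

£7.98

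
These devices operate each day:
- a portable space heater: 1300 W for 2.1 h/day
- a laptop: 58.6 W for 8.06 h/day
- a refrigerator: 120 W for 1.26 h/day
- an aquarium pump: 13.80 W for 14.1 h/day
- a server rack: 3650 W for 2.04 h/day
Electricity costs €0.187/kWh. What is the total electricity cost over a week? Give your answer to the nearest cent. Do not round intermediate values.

€14.39

portable space heater: 1300 W × 2.1 h × 7 d = 19,110 Wh = 19.11 kWh
laptop: 58.6 W × 8.06 h × 7 d = 3,306 Wh = 3.306 kWh
refrigerator: 120 W × 1.26 h × 7 d = 1,058 Wh = 1.058 kWh
aquarium pump: 13.80 W × 14.1 h × 7 d = 1,362 Wh = 1.362 kWh
server rack: 3650 W × 2.04 h × 7 d = 52,122 Wh = 52.12 kWh
Total energy = 19.11 + 3.306 + 1.058 + 1.362 + 52.12 = 76.96 kWh
Cost = 76.96 kWh × €0.187 = €14.39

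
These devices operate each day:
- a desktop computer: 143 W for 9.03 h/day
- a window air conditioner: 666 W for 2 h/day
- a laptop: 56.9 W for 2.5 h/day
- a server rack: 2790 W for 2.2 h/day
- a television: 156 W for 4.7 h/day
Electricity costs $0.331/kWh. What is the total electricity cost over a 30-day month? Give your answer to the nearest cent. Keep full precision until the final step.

$95.69

desktop computer: 143 W × 9.03 h × 30 d = 38,739 Wh = 38.74 kWh
window air conditioner: 666 W × 2 h × 30 d = 39,960 Wh = 39.96 kWh
laptop: 56.9 W × 2.5 h × 30 d = 4,268 Wh = 4.268 kWh
server rack: 2790 W × 2.2 h × 30 d = 184,140 Wh = 184.1 kWh
television: 156 W × 4.7 h × 30 d = 21,996 Wh = 22 kWh
Total energy = 38.74 + 39.96 + 4.268 + 184.1 + 22 = 289.1 kWh
Cost = 289.1 kWh × $0.331 = $95.69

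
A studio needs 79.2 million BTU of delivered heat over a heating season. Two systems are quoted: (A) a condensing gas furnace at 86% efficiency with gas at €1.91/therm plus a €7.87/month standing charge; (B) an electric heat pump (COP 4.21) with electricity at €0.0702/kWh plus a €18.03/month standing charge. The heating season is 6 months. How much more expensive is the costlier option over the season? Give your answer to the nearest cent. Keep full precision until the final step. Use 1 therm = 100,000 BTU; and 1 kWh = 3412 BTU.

€1310.96

Heat load = 79.2 × 10⁶ BTU = 79,200,000 BTU
Gas: input = 79,200,000 / 0.86 = 92,093,023 BTU = 920.9 therm → 920.9 × €1.91 = €1,758.98; + 6 × €7.87 standing = €1,806.20
Heat pump: 79,200,000 BTU / 3412 = 23,210 kWh heat; / 4.21 = 5,514 kWh in → × €0.0702 = €387.05; + 6 × €18.03 standing = €495.23
Difference = |€1,806.20 − €495.23| = €1,310.96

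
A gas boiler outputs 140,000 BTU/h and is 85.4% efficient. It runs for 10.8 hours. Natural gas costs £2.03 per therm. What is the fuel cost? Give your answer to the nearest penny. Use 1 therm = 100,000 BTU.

£35.94

Heat delivered = 140,000 BTU/h × 10.8 h = 1,512,000 BTU
Gas input = 1,512,000 / 0.854 = 1,770,492 BTU
= 1,770,492 / 100,000 = 17.7 therm
Cost = 17.7 × £2.03/therm = £35.94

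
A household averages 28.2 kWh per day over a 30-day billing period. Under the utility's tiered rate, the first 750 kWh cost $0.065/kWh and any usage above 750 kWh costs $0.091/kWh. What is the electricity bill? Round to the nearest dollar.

$57

Usage = 28.2 kWh/day × 30 days = 846 kWh
First 750 kWh × $0.065 = $48.75
Remaining 96 kWh × $0.091 = $8.74
Total = $57.49 ≈ $57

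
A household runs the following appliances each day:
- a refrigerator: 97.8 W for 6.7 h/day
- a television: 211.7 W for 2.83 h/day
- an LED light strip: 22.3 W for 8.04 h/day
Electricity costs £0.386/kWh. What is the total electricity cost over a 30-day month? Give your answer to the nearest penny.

refrigerator: 97.8 W × 6.7 h × 30 d = 19,658 Wh = 19.66 kWh
television: 211.7 W × 2.83 h × 30 d = 17,973 Wh = 17.97 kWh
LED light strip: 22.3 W × 8.04 h × 30 d = 5,379 Wh = 5.379 kWh
Total energy = 19.66 + 17.97 + 5.379 = 43.01 kWh
Cost = 43.01 kWh × £0.386 = £16.60

£16.60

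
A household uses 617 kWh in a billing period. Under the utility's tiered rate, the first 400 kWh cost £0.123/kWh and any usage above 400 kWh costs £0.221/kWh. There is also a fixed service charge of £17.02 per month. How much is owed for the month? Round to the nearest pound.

First 400 kWh × £0.123 = £49.20
Remaining 217 kWh × £0.221 = £47.96
Energy charge = £97.16; + service £17.02 = £114.18 ≈ £114

£114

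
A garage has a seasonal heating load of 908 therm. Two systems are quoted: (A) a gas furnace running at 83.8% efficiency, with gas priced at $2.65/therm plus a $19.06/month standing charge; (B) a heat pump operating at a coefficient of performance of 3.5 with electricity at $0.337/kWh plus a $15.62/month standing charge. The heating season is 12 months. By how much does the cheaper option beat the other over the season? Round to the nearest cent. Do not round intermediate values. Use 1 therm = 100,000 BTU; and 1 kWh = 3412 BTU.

Heat load = 908 therm × 100,000 = 90,800,000 BTU
Gas: input = 90,800,000 / 0.838 = 108,353,222 BTU = 1,084 therm → 1,084 × $2.65 = $2,871.36; + 12 × $19.06 standing = $3,100.08
Heat pump: 90,800,000 BTU / 3412 = 26,610 kWh heat; / 3.5 = 7,603 kWh in → × $0.337 = $2,562.35; + 12 × $15.62 standing = $2,749.79
Difference = |$3,100.08 − $2,749.79| = $350.29

$350.29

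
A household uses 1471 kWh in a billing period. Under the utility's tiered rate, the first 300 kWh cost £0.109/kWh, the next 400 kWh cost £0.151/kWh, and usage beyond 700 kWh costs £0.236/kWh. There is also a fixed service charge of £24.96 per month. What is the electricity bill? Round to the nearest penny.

First 300 kWh × £0.109 = £32.70
Next 400 kWh × £0.151 = £60.40
Remaining 771 kWh × £0.236 = £181.96
Energy charge = £275.06; + service £24.96 = £300.02

£300.02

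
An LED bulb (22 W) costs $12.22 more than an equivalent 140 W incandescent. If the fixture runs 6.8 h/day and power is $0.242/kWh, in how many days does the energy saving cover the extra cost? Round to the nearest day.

Power saved = 140 − 22 = 118 W
Daily energy saved = 118 W × 6.8 h = 802.4 Wh = 0.8024 kWh
Daily savings = 0.8024 × $0.242 = $0.1942
Payback = $12.22 / $0.1942 per day = 62.93 days

63 days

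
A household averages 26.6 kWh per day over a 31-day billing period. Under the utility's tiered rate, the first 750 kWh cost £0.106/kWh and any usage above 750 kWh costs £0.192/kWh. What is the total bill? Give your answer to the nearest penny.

Usage = 26.6 kWh/day × 31 days = 824.6 kWh
First 750 kWh × £0.106 = £79.50
Remaining 74.6 kWh × £0.192 = £14.32
Total = £93.82

£93.82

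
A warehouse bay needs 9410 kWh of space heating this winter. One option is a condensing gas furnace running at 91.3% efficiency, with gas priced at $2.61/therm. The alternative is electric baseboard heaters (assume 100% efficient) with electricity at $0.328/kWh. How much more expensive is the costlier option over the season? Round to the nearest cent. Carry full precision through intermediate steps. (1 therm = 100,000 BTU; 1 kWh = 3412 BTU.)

$2168.64

Heat load = 9410 kWh × 3412 = 32,106,920 BTU
Gas: input = 32,106,920 / 0.913 = 35,166,396 BTU = 351.7 therm → 351.7 × $2.61 = $917.84
Electric: 32,106,920 BTU / 3412 = 9,410 kWh → × $0.328 = $3,086.48
Difference = |$917.84 − $3,086.48| = $2,168.64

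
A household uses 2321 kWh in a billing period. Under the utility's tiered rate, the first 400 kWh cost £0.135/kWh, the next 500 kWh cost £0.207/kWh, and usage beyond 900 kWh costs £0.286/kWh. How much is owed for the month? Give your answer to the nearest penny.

£563.91

First 400 kWh × £0.135 = £54.00
Next 500 kWh × £0.207 = £103.50
Remaining 1421 kWh × £0.286 = £406.41
Total = £563.91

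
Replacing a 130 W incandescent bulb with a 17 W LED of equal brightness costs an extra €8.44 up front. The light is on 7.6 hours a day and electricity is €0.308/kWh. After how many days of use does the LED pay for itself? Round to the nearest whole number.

Power saved = 130 − 17 = 113 W
Daily energy saved = 113 W × 7.6 h = 858.8 Wh = 0.8588 kWh
Daily savings = 0.8588 × €0.308 = €0.2645
Payback = €8.44 / €0.2645 per day = 31.91 days

32 days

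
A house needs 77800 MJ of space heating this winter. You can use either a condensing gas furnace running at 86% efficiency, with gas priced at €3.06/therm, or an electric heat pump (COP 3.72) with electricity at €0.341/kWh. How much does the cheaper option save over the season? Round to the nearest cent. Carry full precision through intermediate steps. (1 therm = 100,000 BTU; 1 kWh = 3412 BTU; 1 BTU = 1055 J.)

€642.71

Heat load = 77800 MJ = 77,800,000,000 J / 1055 = 73,744,076 BTU
Gas: input = 73,744,076 / 0.86 = 85,748,925 BTU = 857.5 therm → 857.5 × €3.06 = €2,623.92
Heat pump: 73,744,076 BTU / 3412 = 21,610 kWh heat; / 3.72 = 5,810 kWh in → × €0.341 = €1,981.21
Difference = |€2,623.92 − €1,981.21| = €642.71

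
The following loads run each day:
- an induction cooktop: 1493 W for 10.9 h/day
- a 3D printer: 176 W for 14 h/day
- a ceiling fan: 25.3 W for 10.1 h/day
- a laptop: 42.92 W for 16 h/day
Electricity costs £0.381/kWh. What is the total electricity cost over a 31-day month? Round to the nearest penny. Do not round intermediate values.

induction cooktop: 1493 W × 10.9 h × 31 d = 504,485 Wh = 504.5 kWh
3D printer: 176 W × 14 h × 31 d = 76,384 Wh = 76.38 kWh
ceiling fan: 25.3 W × 10.1 h × 31 d = 7,921 Wh = 7.921 kWh
laptop: 42.92 W × 16 h × 31 d = 21,288 Wh = 21.29 kWh
Total energy = 504.5 + 76.38 + 7.921 + 21.29 = 610.1 kWh
Cost = 610.1 kWh × £0.381 = £232.44

£232.44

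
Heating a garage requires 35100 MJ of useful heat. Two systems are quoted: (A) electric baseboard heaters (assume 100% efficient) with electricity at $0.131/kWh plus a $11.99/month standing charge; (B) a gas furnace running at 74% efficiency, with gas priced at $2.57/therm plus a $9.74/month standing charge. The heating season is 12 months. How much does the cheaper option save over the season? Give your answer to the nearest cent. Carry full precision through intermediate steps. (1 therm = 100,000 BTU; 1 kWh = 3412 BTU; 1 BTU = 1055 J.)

Heat load = 35100 MJ = 35,100,000,000 J / 1055 = 33,270,142 BTU
Gas: input = 33,270,142 / 0.74 = 44,959,652 BTU = 449.6 therm → 449.6 × $2.57 = $1,155.46; + 12 × $9.74 standing = $1,272.34
Electric: 33,270,142 BTU / 3412 = 9,751 kWh → × $0.131 = $1,277.37; + 12 × $11.99 standing = $1,421.25
Difference = |$1,272.34 − $1,421.25| = $148.91

$148.91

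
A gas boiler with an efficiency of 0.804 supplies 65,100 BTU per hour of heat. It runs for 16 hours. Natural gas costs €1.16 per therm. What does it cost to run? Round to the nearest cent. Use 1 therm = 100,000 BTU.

Heat delivered = 65,100 BTU/h × 16 h = 1,041,600 BTU
Gas input = 1,041,600 / 0.804 = 1,295,522 BTU
= 1,295,522 / 100,000 = 12.96 therm
Cost = 12.96 × €1.16/therm = €15.03

€15.03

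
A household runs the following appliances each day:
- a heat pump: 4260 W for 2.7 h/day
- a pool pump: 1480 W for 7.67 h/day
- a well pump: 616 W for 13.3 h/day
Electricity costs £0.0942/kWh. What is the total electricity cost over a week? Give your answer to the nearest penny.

heat pump: 4260 W × 2.7 h × 7 d = 80,514 Wh = 80.51 kWh
pool pump: 1480 W × 7.67 h × 7 d = 79,461 Wh = 79.46 kWh
well pump: 616 W × 13.3 h × 7 d = 57,350 Wh = 57.35 kWh
Total energy = 80.51 + 79.46 + 57.35 = 217.3 kWh
Cost = 217.3 kWh × £0.0942 = £20.47

£20.47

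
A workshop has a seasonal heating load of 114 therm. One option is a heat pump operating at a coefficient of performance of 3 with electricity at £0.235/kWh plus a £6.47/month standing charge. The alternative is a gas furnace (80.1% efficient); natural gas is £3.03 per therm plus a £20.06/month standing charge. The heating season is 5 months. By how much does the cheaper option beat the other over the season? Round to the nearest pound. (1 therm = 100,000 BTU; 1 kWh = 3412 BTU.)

Heat load = 114 therm × 100,000 = 11,400,000 BTU
Gas: input = 11,400,000 / 0.801 = 14,232,210 BTU = 142.3 therm → 142.3 × £3.03 = £431.24; + 5 × £20.06 standing = £531.54
Heat pump: 11,400,000 BTU / 3412 = 3,341 kWh heat; / 3 = 1,114 kWh in → × £0.235 = £261.72; + 5 × £6.47 standing = £294.07
Difference = |£531.54 − £294.07| = £237.46 ≈ £237

£237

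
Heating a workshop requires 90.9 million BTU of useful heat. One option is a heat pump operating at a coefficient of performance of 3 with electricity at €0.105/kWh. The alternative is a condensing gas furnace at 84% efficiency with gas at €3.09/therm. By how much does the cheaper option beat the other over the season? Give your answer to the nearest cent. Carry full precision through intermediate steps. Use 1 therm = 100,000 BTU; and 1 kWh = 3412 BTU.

Heat load = 90.9 × 10⁶ BTU = 90,900,000 BTU
Gas: input = 90,900,000 / 0.84 = 108,214,286 BTU = 1,082 therm → 1,082 × €3.09 = €3,343.82
Heat pump: 90,900,000 BTU / 3412 = 26,640 kWh heat; / 3 = 8,880 kWh in → × €0.105 = €932.44
Difference = |€3,343.82 − €932.44| = €2,411.38

€2411.38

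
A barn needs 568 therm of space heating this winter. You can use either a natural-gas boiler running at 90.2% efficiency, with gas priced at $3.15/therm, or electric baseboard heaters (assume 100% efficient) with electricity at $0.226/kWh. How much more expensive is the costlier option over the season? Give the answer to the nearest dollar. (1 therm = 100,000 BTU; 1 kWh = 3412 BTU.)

Heat load = 568 therm × 100,000 = 56,800,000 BTU
Gas: input = 56,800,000 / 0.902 = 62,971,175 BTU = 629.7 therm → 629.7 × $3.15 = $1,983.59
Electric: 56,800,000 BTU / 3412 = 16,650 kWh → × $0.226 = $3,762.25
Difference = |$1,983.59 − $3,762.25| = $1,778.66 ≈ $1779

$1779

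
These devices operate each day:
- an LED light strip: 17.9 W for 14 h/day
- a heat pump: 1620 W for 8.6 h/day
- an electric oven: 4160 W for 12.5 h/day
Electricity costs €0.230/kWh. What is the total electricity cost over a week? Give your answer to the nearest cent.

€106.55

LED light strip: 17.9 W × 14 h × 7 d = 1,754 Wh = 1.754 kWh
heat pump: 1620 W × 8.6 h × 7 d = 97,524 Wh = 97.52 kWh
electric oven: 4160 W × 12.5 h × 7 d = 364,000 Wh = 364 kWh
Total energy = 1.754 + 97.52 + 364 = 463.3 kWh
Cost = 463.3 kWh × €0.230 = €106.55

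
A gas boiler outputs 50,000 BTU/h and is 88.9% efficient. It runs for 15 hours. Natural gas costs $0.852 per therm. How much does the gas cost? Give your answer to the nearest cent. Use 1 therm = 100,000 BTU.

Heat delivered = 50,000 BTU/h × 15 h = 750,000 BTU
Gas input = 750,000 / 0.889 = 843,645 BTU
= 843,645 / 100,000 = 8.436 therm
Cost = 8.436 × $0.852/therm = $7.19

$7.19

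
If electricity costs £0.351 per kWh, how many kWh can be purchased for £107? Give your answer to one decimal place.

304.8 kWh

£107 / £0.351 per kWh = 304.8 kWh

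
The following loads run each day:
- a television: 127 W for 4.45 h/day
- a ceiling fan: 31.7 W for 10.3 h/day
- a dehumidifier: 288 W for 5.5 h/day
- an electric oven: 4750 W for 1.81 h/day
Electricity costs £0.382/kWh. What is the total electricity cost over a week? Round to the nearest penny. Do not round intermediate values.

£29.61

television: 127 W × 4.45 h × 7 d = 3,956 Wh = 3.956 kWh
ceiling fan: 31.7 W × 10.3 h × 7 d = 2,286 Wh = 2.286 kWh
dehumidifier: 288 W × 5.5 h × 7 d = 11,088 Wh = 11.09 kWh
electric oven: 4750 W × 1.81 h × 7 d = 60,182 Wh = 60.18 kWh
Total energy = 3.956 + 2.286 + 11.09 + 60.18 = 77.51 kWh
Cost = 77.51 kWh × £0.382 = £29.61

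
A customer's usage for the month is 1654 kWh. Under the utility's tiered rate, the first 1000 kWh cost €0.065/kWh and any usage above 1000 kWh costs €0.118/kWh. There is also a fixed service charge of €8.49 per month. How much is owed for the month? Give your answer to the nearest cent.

First 1000 kWh × €0.065 = €65.00
Remaining 654 kWh × €0.118 = €77.17
Energy charge = €142.17; + service €8.49 = €150.66

€150.66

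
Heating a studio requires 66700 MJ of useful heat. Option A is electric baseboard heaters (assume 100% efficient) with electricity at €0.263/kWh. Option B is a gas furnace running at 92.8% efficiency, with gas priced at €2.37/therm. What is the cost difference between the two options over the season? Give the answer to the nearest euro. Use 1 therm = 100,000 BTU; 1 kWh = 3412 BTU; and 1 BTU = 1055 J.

€3259

Heat load = 66700 MJ = 66,700,000,000 J / 1055 = 63,222,749 BTU
Gas: input = 63,222,749 / 0.928 = 68,127,962 BTU = 681.3 therm → 681.3 × €2.37 = €1,614.63
Electric: 63,222,749 BTU / 3412 = 18,530 kWh → × €0.263 = €4,873.27
Difference = |€1,614.63 − €4,873.27| = €3,258.63 ≈ €3259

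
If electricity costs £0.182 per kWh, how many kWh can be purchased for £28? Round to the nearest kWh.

£28 / £0.182 per kWh = 153.8 kWh

154 kWh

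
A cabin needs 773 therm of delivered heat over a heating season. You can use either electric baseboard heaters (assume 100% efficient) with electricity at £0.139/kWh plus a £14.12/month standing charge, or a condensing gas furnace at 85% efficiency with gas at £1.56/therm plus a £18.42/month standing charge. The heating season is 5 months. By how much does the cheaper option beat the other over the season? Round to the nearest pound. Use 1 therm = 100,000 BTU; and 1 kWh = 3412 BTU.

£1709

Heat load = 773 therm × 100,000 = 77,300,000 BTU
Gas: input = 77,300,000 / 0.85 = 90,941,176 BTU = 909.4 therm → 909.4 × £1.56 = £1,418.68; + 5 × £18.42 standing = £1,510.78
Electric: 77,300,000 BTU / 3412 = 22,660 kWh → × £0.139 = £3,149.09; + 5 × £14.12 standing = £3,219.69
Difference = |£1,510.78 − £3,219.69| = £1,708.91 ≈ £1709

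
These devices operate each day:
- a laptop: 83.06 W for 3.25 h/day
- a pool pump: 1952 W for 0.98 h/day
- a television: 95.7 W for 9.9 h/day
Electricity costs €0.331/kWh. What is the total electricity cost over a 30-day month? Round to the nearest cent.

€31.08

laptop: 83.06 W × 3.25 h × 30 d = 8,098 Wh = 8.098 kWh
pool pump: 1952 W × 0.98 h × 30 d = 57,389 Wh = 57.39 kWh
television: 95.7 W × 9.9 h × 30 d = 28,423 Wh = 28.42 kWh
Total energy = 8.098 + 57.39 + 28.42 = 93.91 kWh
Cost = 93.91 kWh × €0.331 = €31.08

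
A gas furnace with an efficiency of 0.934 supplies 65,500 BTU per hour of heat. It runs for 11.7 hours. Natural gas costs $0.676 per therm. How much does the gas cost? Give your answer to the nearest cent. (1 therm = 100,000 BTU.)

$5.55

Heat delivered = 65,500 BTU/h × 11.7 h = 766,350 BTU
Gas input = 766,350 / 0.934 = 820,503 BTU
= 820,503 / 100,000 = 8.205 therm
Cost = 8.205 × $0.676/therm = $5.55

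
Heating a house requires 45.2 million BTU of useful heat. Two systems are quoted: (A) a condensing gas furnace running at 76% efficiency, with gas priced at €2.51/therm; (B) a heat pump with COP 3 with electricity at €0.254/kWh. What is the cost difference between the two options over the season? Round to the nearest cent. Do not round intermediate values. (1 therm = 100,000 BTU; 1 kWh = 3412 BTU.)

Heat load = 45.2 × 10⁶ BTU = 45,200,000 BTU
Gas: input = 45,200,000 / 0.76 = 59,473,684 BTU = 594.7 therm → 594.7 × €2.51 = €1,492.79
Heat pump: 45,200,000 BTU / 3412 = 13,250 kWh heat; / 3 = 4,416 kWh in → × €0.254 = €1,121.61
Difference = |€1,492.79 − €1,121.61| = €371.18

€371.18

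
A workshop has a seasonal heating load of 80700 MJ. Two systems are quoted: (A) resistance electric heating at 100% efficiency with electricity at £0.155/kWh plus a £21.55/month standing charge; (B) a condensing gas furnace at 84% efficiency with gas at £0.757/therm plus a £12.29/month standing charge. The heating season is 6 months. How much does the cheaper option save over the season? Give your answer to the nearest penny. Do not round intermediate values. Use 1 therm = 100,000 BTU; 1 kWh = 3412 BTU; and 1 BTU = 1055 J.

Heat load = 80700 MJ = 80,700,000,000 J / 1055 = 76,492,891 BTU
Gas: input = 76,492,891 / 0.84 = 91,062,965 BTU = 910.6 therm → 910.6 × £0.757 = £689.35; + 6 × £12.29 standing = £763.09
Electric: 76,492,891 BTU / 3412 = 22,420 kWh → × £0.155 = £3,474.91; + 6 × £21.55 standing = £3,604.21
Difference = |£763.09 − £3,604.21| = £2,841.12

£2841.12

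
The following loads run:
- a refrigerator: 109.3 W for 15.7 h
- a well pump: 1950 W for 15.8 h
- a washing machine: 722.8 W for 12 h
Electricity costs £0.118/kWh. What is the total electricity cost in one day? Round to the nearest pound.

refrigerator: 109.3 W × 15.7 h = 1,716 Wh = 1.716 kWh
well pump: 1950 W × 15.8 h = 30,810 Wh = 30.81 kWh
washing machine: 722.8 W × 12 h = 8,674 Wh = 8.674 kWh
Total energy = 1.716 + 30.81 + 8.674 = 41.2 kWh
Cost = 41.2 kWh × £0.118 = £4.86 ≈ £5

£5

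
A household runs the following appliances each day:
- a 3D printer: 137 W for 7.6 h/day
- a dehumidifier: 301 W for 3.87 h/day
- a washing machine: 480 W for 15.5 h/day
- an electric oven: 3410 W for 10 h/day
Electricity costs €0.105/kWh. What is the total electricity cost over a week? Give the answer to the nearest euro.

€32

3D printer: 137 W × 7.6 h × 7 d = 7,288 Wh = 7.288 kWh
dehumidifier: 301 W × 3.87 h × 7 d = 8,154 Wh = 8.154 kWh
washing machine: 480 W × 15.5 h × 7 d = 52,080 Wh = 52.08 kWh
electric oven: 3410 W × 10 h × 7 d = 238,700 Wh = 238.7 kWh
Total energy = 7.288 + 8.154 + 52.08 + 238.7 = 306.2 kWh
Cost = 306.2 kWh × €0.105 = €32.15 ≈ €32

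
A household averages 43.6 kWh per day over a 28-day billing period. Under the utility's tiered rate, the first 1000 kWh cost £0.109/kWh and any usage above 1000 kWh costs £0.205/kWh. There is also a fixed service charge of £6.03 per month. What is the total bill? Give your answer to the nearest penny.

£160.29

Usage = 43.6 kWh/day × 28 days = 1220.8 kWh
First 1000 kWh × £0.109 = £109.00
Remaining 220.8 kWh × £0.205 = £45.26
Energy charge = £154.26; + service £6.03 = £160.29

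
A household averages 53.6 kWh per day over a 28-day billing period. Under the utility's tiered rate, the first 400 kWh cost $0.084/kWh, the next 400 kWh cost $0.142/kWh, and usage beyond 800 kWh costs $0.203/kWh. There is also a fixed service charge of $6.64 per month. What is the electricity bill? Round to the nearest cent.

Usage = 53.6 kWh/day × 28 days = 1500.8 kWh
First 400 kWh × $0.084 = $33.60
Next 400 kWh × $0.142 = $56.80
Remaining 700.8 kWh × $0.203 = $142.26
Energy charge = $232.66; + service $6.64 = $239.30

$239.30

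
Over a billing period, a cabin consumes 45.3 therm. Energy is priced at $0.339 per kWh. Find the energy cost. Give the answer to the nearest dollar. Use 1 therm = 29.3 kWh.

$450

45.3 therm × (29.3 kWh/therm) = 1,327 kWh
Cost = 1,327 kWh × $0.339/kWh = $449.95 ≈ $450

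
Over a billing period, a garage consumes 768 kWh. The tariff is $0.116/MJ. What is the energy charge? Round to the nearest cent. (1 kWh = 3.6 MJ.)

768 kWh × (3.6 MJ/kWh) = 2,765 MJ
Cost = 2,765 MJ × $0.116/MJ = $320.72

$320.72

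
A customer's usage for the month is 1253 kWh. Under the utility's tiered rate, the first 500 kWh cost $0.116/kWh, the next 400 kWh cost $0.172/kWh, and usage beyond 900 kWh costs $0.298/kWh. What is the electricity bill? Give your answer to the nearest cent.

$231.99

First 500 kWh × $0.116 = $58.00
Next 400 kWh × $0.172 = $68.80
Remaining 353 kWh × $0.298 = $105.19
Total = $231.99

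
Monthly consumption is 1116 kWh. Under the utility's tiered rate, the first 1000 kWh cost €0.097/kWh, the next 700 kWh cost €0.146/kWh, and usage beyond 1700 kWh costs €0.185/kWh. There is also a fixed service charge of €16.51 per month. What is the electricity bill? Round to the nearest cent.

First 1000 kWh × €0.097 = €97.00
Next 116 kWh × €0.146 = €16.94
Remaining tier: 0 kWh (not reached)
Energy charge = €113.94; + service €16.51 = €130.45

€130.45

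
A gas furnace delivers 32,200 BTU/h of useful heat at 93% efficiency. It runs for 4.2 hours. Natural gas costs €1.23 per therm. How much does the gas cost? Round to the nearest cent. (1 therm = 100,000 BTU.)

€1.79

Heat delivered = 32,200 BTU/h × 4.2 h = 135,240 BTU
Gas input = 135,240 / 0.93 = 145,419 BTU
= 145,419 / 100,000 = 1.454 therm
Cost = 1.454 × €1.23/therm = €1.79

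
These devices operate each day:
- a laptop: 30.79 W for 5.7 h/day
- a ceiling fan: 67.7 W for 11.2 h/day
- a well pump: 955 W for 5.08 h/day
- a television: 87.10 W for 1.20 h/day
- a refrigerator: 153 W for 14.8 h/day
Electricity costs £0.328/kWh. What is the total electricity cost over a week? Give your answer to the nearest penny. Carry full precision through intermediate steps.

£18.72

laptop: 30.79 W × 5.7 h × 7 d = 1,229 Wh = 1.229 kWh
ceiling fan: 67.7 W × 11.2 h × 7 d = 5,308 Wh = 5.308 kWh
well pump: 955 W × 5.08 h × 7 d = 33,960 Wh = 33.96 kWh
television: 87.10 W × 1.20 h × 7 d = 732 Wh = 0.7316 kWh
refrigerator: 153 W × 14.8 h × 7 d = 15,851 Wh = 15.85 kWh
Total energy = 1.229 + 5.308 + 33.96 + 0.7316 + 15.85 = 57.08 kWh
Cost = 57.08 kWh × £0.328 = £18.72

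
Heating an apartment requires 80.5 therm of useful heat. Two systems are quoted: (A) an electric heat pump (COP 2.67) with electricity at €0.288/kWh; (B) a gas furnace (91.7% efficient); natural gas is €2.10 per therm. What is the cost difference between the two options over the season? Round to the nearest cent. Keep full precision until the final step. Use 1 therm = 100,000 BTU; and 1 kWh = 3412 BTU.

Heat load = 80.5 therm × 100,000 = 8,050,000 BTU
Gas: input = 8,050,000 / 0.917 = 8,778,626 BTU = 87.79 therm → 87.79 × €2.10 = €184.35
Heat pump: 8,050,000 BTU / 3412 = 2,359 kWh heat; / 2.67 = 883.6 kWh in → × €0.288 = €254.49
Difference = |€184.35 − €254.49| = €70.14

€70.14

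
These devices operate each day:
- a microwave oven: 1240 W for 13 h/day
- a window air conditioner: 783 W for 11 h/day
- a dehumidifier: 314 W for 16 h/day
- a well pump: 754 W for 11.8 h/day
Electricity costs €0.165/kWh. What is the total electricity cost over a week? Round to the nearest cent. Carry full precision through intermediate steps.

microwave oven: 1240 W × 13 h × 7 d = 112,840 Wh = 112.8 kWh
window air conditioner: 783 W × 11 h × 7 d = 60,291 Wh = 60.29 kWh
dehumidifier: 314 W × 16 h × 7 d = 35,168 Wh = 35.17 kWh
well pump: 754 W × 11.8 h × 7 d = 62,280 Wh = 62.28 kWh
Total energy = 112.8 + 60.29 + 35.17 + 62.28 = 270.6 kWh
Cost = 270.6 kWh × €0.165 = €44.65

€44.65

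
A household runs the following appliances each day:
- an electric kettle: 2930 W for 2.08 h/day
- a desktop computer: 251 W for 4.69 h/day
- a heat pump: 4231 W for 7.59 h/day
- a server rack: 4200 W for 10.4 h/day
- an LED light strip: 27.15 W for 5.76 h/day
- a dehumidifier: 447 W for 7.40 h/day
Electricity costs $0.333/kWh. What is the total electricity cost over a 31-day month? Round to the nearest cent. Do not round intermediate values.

electric kettle: 2930 W × 2.08 h × 31 d = 188,926 Wh = 188.9 kWh
desktop computer: 251 W × 4.69 h × 31 d = 36,493 Wh = 36.49 kWh
heat pump: 4231 W × 7.59 h × 31 d = 995,512 Wh = 995.5 kWh
server rack: 4200 W × 10.4 h × 31 d = 1,354,080 Wh = 1,354 kWh
LED light strip: 27.15 W × 5.76 h × 31 d = 4,848 Wh = 4.848 kWh
dehumidifier: 447 W × 7.40 h × 31 d = 102,542 Wh = 102.5 kWh
Total energy = 188.9 + 36.49 + 995.5 + 1,354 + 4.848 + 102.5 = 2,682 kWh
Cost = 2,682 kWh × $0.333 = $893.24

$893.24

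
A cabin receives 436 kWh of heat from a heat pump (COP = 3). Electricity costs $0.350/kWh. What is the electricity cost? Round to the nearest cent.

Electrical input = 436 kWh / 3 = 145.3 kWh
Cost = 145.3 × $0.350/kWh = $50.87

$50.87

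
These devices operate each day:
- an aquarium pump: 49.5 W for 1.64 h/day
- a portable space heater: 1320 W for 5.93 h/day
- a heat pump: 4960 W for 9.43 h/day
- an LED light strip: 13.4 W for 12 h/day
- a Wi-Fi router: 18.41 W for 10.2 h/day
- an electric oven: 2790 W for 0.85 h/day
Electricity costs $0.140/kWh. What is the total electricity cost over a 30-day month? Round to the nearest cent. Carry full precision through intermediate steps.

$241.09

aquarium pump: 49.5 W × 1.64 h × 30 d = 2,435 Wh = 2.435 kWh
portable space heater: 1320 W × 5.93 h × 30 d = 234,828 Wh = 234.8 kWh
heat pump: 4960 W × 9.43 h × 30 d = 1,403,184 Wh = 1,403 kWh
LED light strip: 13.4 W × 12 h × 30 d = 4,824 Wh = 4.824 kWh
Wi-Fi router: 18.41 W × 10.2 h × 30 d = 5,633 Wh = 5.633 kWh
electric oven: 2790 W × 0.85 h × 30 d = 71,145 Wh = 71.14 kWh
Total energy = 2.435 + 234.8 + 1,403 + 4.824 + 5.633 + 71.14 = 1,722 kWh
Cost = 1,722 kWh × $0.140 = $241.09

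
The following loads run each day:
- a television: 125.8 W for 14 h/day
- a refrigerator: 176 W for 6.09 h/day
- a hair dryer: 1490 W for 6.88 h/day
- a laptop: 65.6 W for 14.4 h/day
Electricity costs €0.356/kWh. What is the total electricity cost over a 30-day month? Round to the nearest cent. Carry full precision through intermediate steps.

television: 125.8 W × 14 h × 30 d = 52,836 Wh = 52.84 kWh
refrigerator: 176 W × 6.09 h × 30 d = 32,155 Wh = 32.16 kWh
hair dryer: 1490 W × 6.88 h × 30 d = 307,536 Wh = 307.5 kWh
laptop: 65.6 W × 14.4 h × 30 d = 28,339 Wh = 28.34 kWh
Total energy = 52.84 + 32.16 + 307.5 + 28.34 = 420.9 kWh
Cost = 420.9 kWh × €0.356 = €149.83

€149.83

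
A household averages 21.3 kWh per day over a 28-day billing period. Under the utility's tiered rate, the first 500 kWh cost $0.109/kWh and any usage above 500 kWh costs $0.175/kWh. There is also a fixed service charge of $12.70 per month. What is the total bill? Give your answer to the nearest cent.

Usage = 21.3 kWh/day × 28 days = 596.4 kWh
First 500 kWh × $0.109 = $54.50
Remaining 96.4 kWh × $0.175 = $16.87
Energy charge = $71.37; + service $12.70 = $84.07

$84.07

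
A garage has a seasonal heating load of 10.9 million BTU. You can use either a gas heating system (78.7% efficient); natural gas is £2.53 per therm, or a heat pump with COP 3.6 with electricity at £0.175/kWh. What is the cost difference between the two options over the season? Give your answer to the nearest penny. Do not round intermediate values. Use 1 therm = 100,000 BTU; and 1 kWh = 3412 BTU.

£195.11

Heat load = 10.9 × 10⁶ BTU = 10,900,000 BTU
Gas: input = 10,900,000 / 0.787 = 13,850,064 BTU = 138.5 therm → 138.5 × £2.53 = £350.41
Heat pump: 10,900,000 BTU / 3412 = 3,195 kWh heat; / 3.6 = 887.4 kWh in → × £0.175 = £155.29
Difference = |£350.41 − £155.29| = £195.11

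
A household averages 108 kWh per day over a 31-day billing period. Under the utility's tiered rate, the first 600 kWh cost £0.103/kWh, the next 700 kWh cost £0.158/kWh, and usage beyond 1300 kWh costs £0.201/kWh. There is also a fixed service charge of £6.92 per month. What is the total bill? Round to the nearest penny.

Usage = 108 kWh/day × 31 days = 3348 kWh
First 600 kWh × £0.103 = £61.80
Next 700 kWh × £0.158 = £110.60
Remaining 2048 kWh × £0.201 = £411.65
Energy charge = £584.05; + service £6.92 = £590.97

£590.97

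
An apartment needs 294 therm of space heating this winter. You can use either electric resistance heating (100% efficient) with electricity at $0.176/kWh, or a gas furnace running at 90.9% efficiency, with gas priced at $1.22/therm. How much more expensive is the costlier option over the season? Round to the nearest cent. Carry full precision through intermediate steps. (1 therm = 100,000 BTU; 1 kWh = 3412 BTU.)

$1121.94

Heat load = 294 therm × 100,000 = 29,400,000 BTU
Gas: input = 29,400,000 / 0.909 = 32,343,234 BTU = 323.4 therm → 323.4 × $1.22 = $394.59
Electric: 29,400,000 BTU / 3412 = 8,617 kWh → × $0.176 = $1,516.53
Difference = |$394.59 − $1,516.53| = $1,121.94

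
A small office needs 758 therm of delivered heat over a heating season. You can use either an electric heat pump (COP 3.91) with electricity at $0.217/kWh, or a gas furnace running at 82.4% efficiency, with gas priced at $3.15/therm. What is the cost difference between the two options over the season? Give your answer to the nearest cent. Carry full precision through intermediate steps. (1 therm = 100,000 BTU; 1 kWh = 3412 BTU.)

$1664.75

Heat load = 758 therm × 100,000 = 75,800,000 BTU
Gas: input = 75,800,000 / 0.824 = 91,990,291 BTU = 919.9 therm → 919.9 × $3.15 = $2,897.69
Heat pump: 75,800,000 BTU / 3412 = 22,220 kWh heat; / 3.91 = 5,682 kWh in → × $0.217 = $1,232.94
Difference = |$2,897.69 − $1,232.94| = $1,664.75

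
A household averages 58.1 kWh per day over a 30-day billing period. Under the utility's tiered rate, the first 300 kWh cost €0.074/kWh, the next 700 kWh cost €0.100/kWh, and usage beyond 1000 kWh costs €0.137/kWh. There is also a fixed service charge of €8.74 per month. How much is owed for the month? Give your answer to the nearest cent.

€202.73

Usage = 58.1 kWh/day × 30 days = 1743 kWh
First 300 kWh × €0.074 = €22.20
Next 700 kWh × €0.100 = €70.00
Remaining 743 kWh × €0.137 = €101.79
Energy charge = €193.99; + service €8.74 = €202.73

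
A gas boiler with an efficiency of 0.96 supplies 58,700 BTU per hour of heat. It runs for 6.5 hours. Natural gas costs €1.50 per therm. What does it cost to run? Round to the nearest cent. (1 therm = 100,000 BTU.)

€5.96

Heat delivered = 58,700 BTU/h × 6.5 h = 381,550 BTU
Gas input = 381,550 / 0.96 = 397,448 BTU
= 397,448 / 100,000 = 3.974 therm
Cost = 3.974 × €1.50/therm = €5.96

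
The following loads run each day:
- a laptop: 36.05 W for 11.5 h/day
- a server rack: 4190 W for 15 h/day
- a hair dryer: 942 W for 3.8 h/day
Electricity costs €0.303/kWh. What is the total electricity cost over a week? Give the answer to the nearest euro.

€142

laptop: 36.05 W × 11.5 h × 7 d = 2,902 Wh = 2.902 kWh
server rack: 4190 W × 15 h × 7 d = 439,950 Wh = 439.9 kWh
hair dryer: 942 W × 3.8 h × 7 d = 25,057 Wh = 25.06 kWh
Total energy = 2.902 + 439.9 + 25.06 = 467.9 kWh
Cost = 467.9 kWh × €0.303 = €141.78 ≈ €142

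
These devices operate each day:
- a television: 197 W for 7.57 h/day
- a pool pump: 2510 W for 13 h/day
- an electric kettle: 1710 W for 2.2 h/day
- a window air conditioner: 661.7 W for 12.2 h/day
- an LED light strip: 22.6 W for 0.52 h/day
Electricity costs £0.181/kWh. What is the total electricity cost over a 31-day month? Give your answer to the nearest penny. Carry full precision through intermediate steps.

£257.93

television: 197 W × 7.57 h × 31 d = 46,230 Wh = 46.23 kWh
pool pump: 2510 W × 13 h × 31 d = 1,011,530 Wh = 1,012 kWh
electric kettle: 1710 W × 2.2 h × 31 d = 116,622 Wh = 116.6 kWh
window air conditioner: 661.7 W × 12.2 h × 31 d = 250,255 Wh = 250.3 kWh
LED light strip: 22.6 W × 0.52 h × 31 d = 364 Wh = 0.3643 kWh
Total energy = 46.23 + 1,012 + 116.6 + 250.3 + 0.3643 = 1,425 kWh
Cost = 1,425 kWh × £0.181 = £257.93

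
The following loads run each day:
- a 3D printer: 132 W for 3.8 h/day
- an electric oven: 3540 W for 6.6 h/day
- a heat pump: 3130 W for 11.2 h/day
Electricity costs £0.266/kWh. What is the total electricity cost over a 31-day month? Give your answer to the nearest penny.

£485.87

3D printer: 132 W × 3.8 h × 31 d = 15,550 Wh = 15.55 kWh
electric oven: 3540 W × 6.6 h × 31 d = 724,284 Wh = 724.3 kWh
heat pump: 3130 W × 11.2 h × 31 d = 1,086,736 Wh = 1,087 kWh
Total energy = 15.55 + 724.3 + 1,087 = 1,827 kWh
Cost = 1,827 kWh × £0.266 = £485.87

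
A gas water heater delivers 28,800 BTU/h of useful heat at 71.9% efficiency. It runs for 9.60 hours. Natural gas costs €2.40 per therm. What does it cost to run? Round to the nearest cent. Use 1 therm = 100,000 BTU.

Heat delivered = 28,800 BTU/h × 9.60 h = 276,480 BTU
Gas input = 276,480 / 0.719 = 384,534 BTU
= 384,534 / 100,000 = 3.845 therm
Cost = 3.845 × €2.40/therm = €9.23

€9.23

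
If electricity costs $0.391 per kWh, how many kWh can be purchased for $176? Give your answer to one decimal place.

450.1 kWh

$176 / $0.391 per kWh = 450.1 kWh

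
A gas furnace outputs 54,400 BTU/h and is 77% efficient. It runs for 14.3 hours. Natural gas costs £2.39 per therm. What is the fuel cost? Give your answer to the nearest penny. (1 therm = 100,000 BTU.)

£24.15

Heat delivered = 54,400 BTU/h × 14.3 h = 777,920 BTU
Gas input = 777,920 / 0.77 = 1,010,286 BTU
= 1,010,286 / 100,000 = 10.1 therm
Cost = 10.1 × £2.39/therm = £24.15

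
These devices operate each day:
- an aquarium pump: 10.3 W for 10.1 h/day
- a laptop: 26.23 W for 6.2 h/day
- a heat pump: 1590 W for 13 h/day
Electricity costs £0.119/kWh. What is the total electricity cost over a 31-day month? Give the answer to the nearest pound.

£77

aquarium pump: 10.3 W × 10.1 h × 31 d = 3,225 Wh = 3.225 kWh
laptop: 26.23 W × 6.2 h × 31 d = 5,041 Wh = 5.041 kWh
heat pump: 1590 W × 13 h × 31 d = 640,770 Wh = 640.8 kWh
Total energy = 3.225 + 5.041 + 640.8 = 649 kWh
Cost = 649 kWh × £0.119 = £77.24 ≈ £77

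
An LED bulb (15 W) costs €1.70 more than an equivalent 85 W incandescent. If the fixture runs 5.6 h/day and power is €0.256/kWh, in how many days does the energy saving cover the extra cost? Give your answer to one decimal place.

16.9 days

Power saved = 85 − 15 = 70 W
Daily energy saved = 70 W × 5.6 h = 392 Wh = 0.392 kWh
Daily savings = 0.392 × €0.256 = €0.1004
Payback = €1.70 / €0.1004 per day = 16.94 days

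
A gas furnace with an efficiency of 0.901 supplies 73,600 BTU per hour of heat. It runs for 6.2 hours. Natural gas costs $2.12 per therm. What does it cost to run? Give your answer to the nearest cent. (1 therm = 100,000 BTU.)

Heat delivered = 73,600 BTU/h × 6.2 h = 456,320 BTU
Gas input = 456,320 / 0.901 = 506,459 BTU
= 506,459 / 100,000 = 5.065 therm
Cost = 5.065 × $2.12/therm = $10.74

$10.74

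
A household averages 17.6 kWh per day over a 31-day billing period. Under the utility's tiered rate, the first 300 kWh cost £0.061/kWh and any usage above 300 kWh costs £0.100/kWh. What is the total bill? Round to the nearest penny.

Usage = 17.6 kWh/day × 31 days = 545.6 kWh
First 300 kWh × £0.061 = £18.30
Remaining 245.6 kWh × £0.100 = £24.56
Total = £42.86

£42.86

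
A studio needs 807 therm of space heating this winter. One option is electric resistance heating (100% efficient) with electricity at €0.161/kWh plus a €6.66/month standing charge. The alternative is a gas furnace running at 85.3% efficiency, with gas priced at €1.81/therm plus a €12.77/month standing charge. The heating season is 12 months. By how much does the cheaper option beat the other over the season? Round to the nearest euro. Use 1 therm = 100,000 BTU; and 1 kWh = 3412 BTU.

Heat load = 807 therm × 100,000 = 80,700,000 BTU
Gas: input = 80,700,000 / 0.853 = 94,607,268 BTU = 946.1 therm → 946.1 × €1.81 = €1,712.39; + 12 × €12.77 standing = €1,865.63
Electric: 80,700,000 BTU / 3412 = 23,650 kWh → × €0.161 = €3,807.94; + 12 × €6.66 standing = €3,887.86
Difference = |€1,865.63 − €3,887.86| = €2,022.23 ≈ €2022

€2022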